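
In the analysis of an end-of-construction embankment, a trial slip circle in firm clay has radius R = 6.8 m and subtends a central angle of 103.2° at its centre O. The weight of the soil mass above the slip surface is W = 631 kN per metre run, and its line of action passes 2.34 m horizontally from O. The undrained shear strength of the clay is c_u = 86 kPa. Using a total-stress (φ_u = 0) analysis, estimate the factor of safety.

Taking moments about the centre O, the resisting moment is provided by the undrained shear strength acting along the arc:
Arc length L_a = R·θ = 6.8·(103.2°·π/180) = 6.8·1.8012 = 12.25 m
M_R = c_u·L_a·R = 86·12.25·6.8 = 7162.6 kN·m/m
M_D = W·d = 631·2.34 = 1476.5 kN·m/m
FS = M_R / M_D = 7162.6 / 1476.5 = 4.851

FS = 4.85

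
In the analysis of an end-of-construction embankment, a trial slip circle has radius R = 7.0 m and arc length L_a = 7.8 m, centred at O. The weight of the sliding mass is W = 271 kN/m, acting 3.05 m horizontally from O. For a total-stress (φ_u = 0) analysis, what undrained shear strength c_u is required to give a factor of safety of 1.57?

FS = c_u·L_a·R / (W·d), so c_u = FS·W·d / (L_a·R).
c_u = 1.57·271·3.05 / (7.80·7.0) = 1297.7 / 54.60 = 23.77 kPa

c_u = 23.8 kPa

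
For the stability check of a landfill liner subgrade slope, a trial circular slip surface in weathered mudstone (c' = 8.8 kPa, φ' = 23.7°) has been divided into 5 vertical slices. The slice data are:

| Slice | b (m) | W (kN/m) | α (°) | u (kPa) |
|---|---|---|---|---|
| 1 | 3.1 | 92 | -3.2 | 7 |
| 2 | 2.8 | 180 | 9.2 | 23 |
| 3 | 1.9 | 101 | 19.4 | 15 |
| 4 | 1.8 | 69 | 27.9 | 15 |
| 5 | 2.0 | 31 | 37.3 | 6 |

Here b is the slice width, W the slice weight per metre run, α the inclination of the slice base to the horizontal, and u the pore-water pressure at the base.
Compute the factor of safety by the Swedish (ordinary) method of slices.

Ordinary method of slices: FS = Σ[c'·Δl_i + (W_i cosα_i − u_i·Δl_i)·tanφ'] / Σ W_i sinα_i, with Δl_i = b_i / cosα_i.
Slice 1: Δl = 3.1/cos(-3.2°) = 3.105 m; N'_1 = 92·cos(-3.2°) − 7·3.105 = 70.1; c'Δl = 27.32; W sinα = -5.1
Slice 2: Δl = 2.8/cos9.2° = 2.836 m; N'_2 = 180·cos9.2° − 23·2.836 = 112.4; c'Δl = 24.96; W sinα = 28.8
Slice 3: Δl = 1.9/cos19.4° = 2.014 m; N'_3 = 101·cos19.4° − 15·2.014 = 65.0; c'Δl = 17.73; W sinα = 33.5
Slice 4: Δl = 1.8/cos27.9° = 2.037 m; N'_4 = 69·cos27.9° − 15·2.037 = 30.4; c'Δl = 17.92; W sinα = 32.3
Slice 5: Δl = 2.0/cos37.3° = 2.514 m; N'_5 = 31·cos37.3° − 6·2.514 = 9.6; c'Δl = 22.13; W sinα = 18.8
Σc'Δl = 110.1 kN/m; ΣN' = 287.6 kN/m; ΣW sinα = 108.3 kN/m
Resisting = 110.1 + 287.6·tan23.7° = 110.1 + 126.3 = 236.3 kN/m
FS = 236.3 / 108.3 = 2.183

FS = 2.18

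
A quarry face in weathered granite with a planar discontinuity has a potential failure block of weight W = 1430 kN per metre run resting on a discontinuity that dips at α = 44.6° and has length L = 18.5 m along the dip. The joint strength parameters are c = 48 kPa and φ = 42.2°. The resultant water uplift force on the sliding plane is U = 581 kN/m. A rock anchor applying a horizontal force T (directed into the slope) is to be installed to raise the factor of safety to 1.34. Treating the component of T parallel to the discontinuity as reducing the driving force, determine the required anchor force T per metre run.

Resolving forces along and normal to the sliding plane, with the horizontal anchor force T adding T·sinα to the effective normal force and T·cosα acting up the plane against the driving force:
FS = [cL + (W cosα − U + T sinα) tanφ] / [W sinα − T cosα]
Without the anchor: N' = 437.2 kN/m, driving T_d = 1004.1 kN/m, resisting R = 48·18.5 + 437.2·tan42.2° = 1284.4 kN/m, FS = 1.28.
Setting FS = 1.34 and solving for T:
1.34·(1004.1 − T cos44.6°) = 1284.4 + T sin44.6°·tan42.2°
T·(sin44.6°·tan42.2° + 1.34·cos44.6°) = 1.34·1004.1 − 1284.4
T·(0.7022·0.9067 + 1.34·0.7120) = 1345.5 − 1284.4 = 61.0
T·1.5908 = 61.0
T = 38.4 kN/m

T = 38 kN/m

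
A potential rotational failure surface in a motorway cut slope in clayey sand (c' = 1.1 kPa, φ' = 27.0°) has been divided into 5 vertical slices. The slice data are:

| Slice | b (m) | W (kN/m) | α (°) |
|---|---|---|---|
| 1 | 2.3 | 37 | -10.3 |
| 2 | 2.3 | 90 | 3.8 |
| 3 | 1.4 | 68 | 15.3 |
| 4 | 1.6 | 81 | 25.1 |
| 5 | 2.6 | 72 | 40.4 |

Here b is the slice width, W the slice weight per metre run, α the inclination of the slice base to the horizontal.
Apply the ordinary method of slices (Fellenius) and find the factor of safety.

FS = 1.78

Ordinary method of slices: FS = Σ[c'·Δl_i + (W_i cosα_i)·tanφ'] / Σ W_i sinα_i, with Δl_i = b_i / cosα_i.
Slice 1: Δl = 2.3/cos(-10.3°) = 2.338 m; N'_1 = 37·cos(-10.3°) = 36.4; c'Δl = 2.57; W sinα = -6.6
Slice 2: Δl = 2.3/cos3.8° = 2.305 m; N'_2 = 90·cos3.8° = 89.8; c'Δl = 2.54; W sinα = 6.0
Slice 3: Δl = 1.4/cos15.3° = 1.451 m; N'_3 = 68·cos15.3° = 65.6; c'Δl = 1.60; W sinα = 17.9
Slice 4: Δl = 1.6/cos25.1° = 1.767 m; N'_4 = 81·cos25.1° = 73.4; c'Δl = 1.94; W sinα = 34.4
Slice 5: Δl = 2.6/cos40.4° = 3.414 m; N'_5 = 72·cos40.4° = 54.8; c'Δl = 3.76; W sinα = 46.7
Σc'Δl = 12.4 kN/m; ΣN' = 320.0 kN/m; ΣW sinα = 98.3 kN/m
Resisting = 12.4 + 320.0·tan27.0° = 12.4 + 163.0 = 175.4 kN/m
FS = 175.4 / 98.3 = 1.784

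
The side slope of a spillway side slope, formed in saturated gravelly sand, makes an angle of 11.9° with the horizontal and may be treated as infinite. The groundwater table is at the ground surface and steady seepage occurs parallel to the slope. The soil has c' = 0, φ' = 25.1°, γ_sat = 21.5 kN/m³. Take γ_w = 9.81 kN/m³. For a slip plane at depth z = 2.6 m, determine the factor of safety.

FS = 1.21

With seepage parallel to the slope and the water table at the surface, the effective normal stress on the slip plane uses the buoyant unit weight γ' = γ_sat − γ_w while the driving shear stress uses γ_sat:
FS = [c' + γ' z cos²β tanφ'] / [γ_sat z sinβ cosβ]
(For c' = 0 this reduces to FS = (γ'/γ_sat)·tanφ'/tanβ.)
γ' = 21.5 − 9.81 = 11.69 kN/m³
Numerator = 0.0 + 11.69·2.6·cos²11.9°·tan25.1° = 0.0 + 11.69·2.6·0.9575·0.4684 = 13.632 kPa
Denominator = 21.5·2.6·sin11.9°·cos11.9° = 21.5·2.6·0.2062·0.9785 = 11.279 kPa
FS = 13.632 / 11.279 = 1.209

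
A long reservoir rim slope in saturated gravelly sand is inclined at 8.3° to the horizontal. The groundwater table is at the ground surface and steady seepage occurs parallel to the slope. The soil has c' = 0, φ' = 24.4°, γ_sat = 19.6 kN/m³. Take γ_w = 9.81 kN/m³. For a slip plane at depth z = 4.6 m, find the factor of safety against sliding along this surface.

With seepage parallel to the slope and the water table at the surface, the effective normal stress on the slip plane uses the buoyant unit weight γ' = γ_sat − γ_w while the driving shear stress uses γ_sat:
FS = [c' + γ' z cos²β tanφ'] / [γ_sat z sinβ cosβ]
(For c' = 0 this reduces to FS = (γ'/γ_sat)·tanφ'/tanβ.)
γ' = 19.6 − 9.81 = 9.79 kN/m³
Numerator = 0.0 + 9.79·4.6·cos²8.3°·tan24.4° = 0.0 + 9.79·4.6·0.9792·0.4536 = 20.003 kPa
Denominator = 19.6·4.6·sin8.3°·cos8.3° = 19.6·4.6·0.1444·0.9895 = 12.879 kPa
FS = 20.003 / 12.879 = 1.553

FS = 1.55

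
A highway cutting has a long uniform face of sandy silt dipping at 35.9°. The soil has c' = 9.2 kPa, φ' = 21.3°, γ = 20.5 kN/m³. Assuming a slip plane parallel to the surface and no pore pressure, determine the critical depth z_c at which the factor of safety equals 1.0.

z_c = 2.05 m

Setting FS = 1.00 in FS = [c' + γz cos²β tanφ'] / [γz sinβ cosβ] and solving for z:
z = c' / [γ cosβ (FS·sinβ − cosβ·tanφ')]
  = 9.2 / [20.5·cos35.9°·(1.00·sin35.9° − cos35.9°·tan21.3°)]
  = 9.2 / [20.5·0.8100·(1.00·0.5864 − 0.8100·0.3899)]
  = 9.2 / 4.4927 = 2.048 m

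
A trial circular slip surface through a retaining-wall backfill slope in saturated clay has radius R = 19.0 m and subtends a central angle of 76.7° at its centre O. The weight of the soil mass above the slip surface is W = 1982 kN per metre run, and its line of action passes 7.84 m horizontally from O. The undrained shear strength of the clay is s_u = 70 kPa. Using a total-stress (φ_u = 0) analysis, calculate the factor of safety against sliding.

FS = 2.18

Taking moments about the centre O, the resisting moment is provided by the undrained shear strength acting along the arc:
Arc length L_a = R·θ = 19.0·(76.7°·π/180) = 19.0·1.3387 = 25.43 m
M_R = s_u·L_a·R = 70·25.43·19.0 = 33828.1 kN·m/m
M_D = W·d = 1982·7.84 = 15538.9 kN·m/m
FS = M_R / M_D = 33828.1 / 15538.9 = 2.177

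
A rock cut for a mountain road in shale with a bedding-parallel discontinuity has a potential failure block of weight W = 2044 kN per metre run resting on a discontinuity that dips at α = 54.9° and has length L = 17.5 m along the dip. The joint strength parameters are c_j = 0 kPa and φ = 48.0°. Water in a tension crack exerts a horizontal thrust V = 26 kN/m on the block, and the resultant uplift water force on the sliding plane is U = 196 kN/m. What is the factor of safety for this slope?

FS = 0.63

Resolving the block weight along and normal to the plane and applying the Mohr–Coulomb strength on the joint:
N' = W cosα − U − V sinα = 2044·cos54.9° − 196 − 26·sin54.9° = 958.0 kN/m
Driving force T = W sinα + V cosα = 2044·sin54.9° + 26·cos54.9° = 1687.2 kN/m
Resisting force R = c_j·L + N'·tanφ = 0·17.5 + 958.0·tan48.0° = 0.0 + 1064.0 = 1064.0 kN/m
FS = R / T = 1064.0 / 1687.2 = 0.631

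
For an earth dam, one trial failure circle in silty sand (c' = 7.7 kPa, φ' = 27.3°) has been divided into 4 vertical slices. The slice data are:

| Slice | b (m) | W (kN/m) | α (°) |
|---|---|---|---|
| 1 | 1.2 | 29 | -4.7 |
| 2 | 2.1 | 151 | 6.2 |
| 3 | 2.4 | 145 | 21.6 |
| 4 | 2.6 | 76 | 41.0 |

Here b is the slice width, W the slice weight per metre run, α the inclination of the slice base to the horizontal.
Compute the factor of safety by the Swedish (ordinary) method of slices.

Ordinary method of slices: FS = Σ[c'·Δl_i + (W_i cosα_i)·tanφ'] / Σ W_i sinα_i, with Δl_i = b_i / cosα_i.
Slice 1: Δl = 1.2/cos(-4.7°) = 1.204 m; N'_1 = 29·cos(-4.7°) = 28.9; c'Δl = 9.27; W sinα = -2.4
Slice 2: Δl = 2.1/cos6.2° = 2.112 m; N'_2 = 151·cos6.2° = 150.1; c'Δl = 16.27; W sinα = 16.3
Slice 3: Δl = 2.4/cos21.6° = 2.581 m; N'_3 = 145·cos21.6° = 134.8; c'Δl = 19.88; W sinα = 53.4
Slice 4: Δl = 2.6/cos41.0° = 3.445 m; N'_4 = 76·cos41.0° = 57.4; c'Δl = 26.53; W sinα = 49.9
Σc'Δl = 71.9 kN/m; ΣN' = 371.2 kN/m; ΣW sinα = 117.2 kN/m
Resisting = 71.9 + 371.2·tan27.3° = 71.9 + 191.6 = 263.5 kN/m
FS = 263.5 / 117.2 = 2.249

FS = 2.25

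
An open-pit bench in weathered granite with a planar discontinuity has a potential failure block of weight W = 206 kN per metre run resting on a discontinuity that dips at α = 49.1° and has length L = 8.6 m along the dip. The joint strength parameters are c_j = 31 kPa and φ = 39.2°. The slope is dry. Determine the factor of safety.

FS = 2.42

Resolving the block weight along and normal to the plane and applying the Mohr–Coulomb strength on the joint:
N' = W cosα = 206·cos49.1° = 134.9 kN/m
Driving force T = W sinα = 206·sin49.1° = 155.7 kN/m
Resisting force R = c_j·L + N'·tanφ = 31·8.6 + 134.9·tan39.2° = 266.6 + 110.0 = 376.6 kN/m
FS = R / T = 376.6 / 155.7 = 2.419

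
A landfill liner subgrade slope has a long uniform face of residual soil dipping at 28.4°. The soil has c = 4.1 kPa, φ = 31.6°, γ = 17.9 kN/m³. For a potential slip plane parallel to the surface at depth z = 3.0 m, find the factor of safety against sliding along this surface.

FS = 1.32

For an infinite slope with a slip plane parallel to the surface (no pore pressure): FS = [c + γz cos²β tanφ] / [γz sinβ cosβ].
γz = 17.9·3.0 = 53.70 kN/m²
Numerator = 4.1 + 53.70·cos²28.4°·tan31.6° = 4.1 + 53.70·0.7738·0.6152 = 29.663 kPa
Denominator = 53.70·sin28.4°·cos28.4° = 53.70·0.4756·0.8796 = 22.467 kPa
FS = 29.663 / 22.467 = 1.320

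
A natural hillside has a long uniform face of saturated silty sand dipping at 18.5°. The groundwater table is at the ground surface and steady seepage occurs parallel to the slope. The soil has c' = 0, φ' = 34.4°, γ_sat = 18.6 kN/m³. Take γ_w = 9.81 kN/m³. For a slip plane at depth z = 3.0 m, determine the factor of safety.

With seepage parallel to the slope and the water table at the surface, the effective normal stress on the slip plane uses the buoyant unit weight γ' = γ_sat − γ_w while the driving shear stress uses γ_sat:
FS = [c' + γ' z cos²β tanφ'] / [γ_sat z sinβ cosβ]
(For c' = 0 this reduces to FS = (γ'/γ_sat)·tanφ'/tanβ.)
γ' = 18.6 − 9.81 = 8.79 kN/m³
Numerator = 0.0 + 8.79·3.0·cos²18.5°·tan34.4° = 0.0 + 8.79·3.0·0.8993·0.6847 = 16.238 kPa
Denominator = 18.6·3.0·sin18.5°·cos18.5° = 18.6·3.0·0.3173·0.9483 = 16.791 kPa
FS = 16.238 / 16.791 = 0.967

FS = 0.97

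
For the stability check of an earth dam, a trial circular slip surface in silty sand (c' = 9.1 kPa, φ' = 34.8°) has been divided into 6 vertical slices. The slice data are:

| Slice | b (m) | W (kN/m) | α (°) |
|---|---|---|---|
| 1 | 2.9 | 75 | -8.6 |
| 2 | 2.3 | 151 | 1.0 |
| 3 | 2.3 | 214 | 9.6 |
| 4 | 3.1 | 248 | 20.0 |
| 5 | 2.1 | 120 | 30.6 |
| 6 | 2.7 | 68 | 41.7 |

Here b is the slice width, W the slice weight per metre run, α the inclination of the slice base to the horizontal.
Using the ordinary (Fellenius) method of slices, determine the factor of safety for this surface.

Ordinary method of slices: FS = Σ[c'·Δl_i + (W_i cosα_i)·tanφ'] / Σ W_i sinα_i, with Δl_i = b_i / cosα_i.
Slice 1: Δl = 2.9/cos(-8.6°) = 2.933 m; N'_1 = 75·cos(-8.6°) = 74.2; c'Δl = 26.69; W sinα = -11.2
Slice 2: Δl = 2.3/cos1.0° = 2.300 m; N'_2 = 151·cos1.0° = 151.0; c'Δl = 20.93; W sinα = 2.6
Slice 3: Δl = 2.3/cos9.6° = 2.333 m; N'_3 = 214·cos9.6° = 211.0; c'Δl = 21.23; W sinα = 35.7
Slice 4: Δl = 3.1/cos20.0° = 3.299 m; N'_4 = 248·cos20.0° = 233.0; c'Δl = 30.02; W sinα = 84.8
Slice 5: Δl = 2.1/cos30.6° = 2.440 m; N'_5 = 120·cos30.6° = 103.3; c'Δl = 22.20; W sinα = 61.1
Slice 6: Δl = 2.7/cos41.7° = 3.616 m; N'_6 = 68·cos41.7° = 50.8; c'Δl = 32.91; W sinα = 45.2
Σc'Δl = 154.0 kN/m; ΣN' = 823.2 kN/m; ΣW sinα = 218.3 kN/m
Resisting = 154.0 + 823.2·tan34.8° = 154.0 + 572.2 = 726.1 kN/m
FS = 726.1 / 218.3 = 3.327

FS = 3.33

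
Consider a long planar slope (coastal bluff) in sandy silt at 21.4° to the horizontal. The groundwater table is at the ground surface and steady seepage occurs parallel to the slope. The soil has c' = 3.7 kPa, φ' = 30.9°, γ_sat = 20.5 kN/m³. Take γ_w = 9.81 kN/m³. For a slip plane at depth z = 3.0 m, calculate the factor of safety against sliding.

FS = 0.97

With seepage parallel to the slope and the water table at the surface, the effective normal stress on the slip plane uses the buoyant unit weight γ' = γ_sat − γ_w while the driving shear stress uses γ_sat:
FS = [c' + γ' z cos²β tanφ'] / [γ_sat z sinβ cosβ]
γ' = 20.5 − 9.81 = 10.69 kN/m³
Numerator = 3.7 + 10.69·3.0·cos²21.4°·tan30.9° = 3.7 + 10.69·3.0·0.8669·0.5985 = 20.338 kPa
Denominator = 20.5·3.0·sin21.4°·cos21.4° = 20.5·3.0·0.3649·0.9311 = 20.893 kPa
FS = 20.338 / 20.893 = 0.973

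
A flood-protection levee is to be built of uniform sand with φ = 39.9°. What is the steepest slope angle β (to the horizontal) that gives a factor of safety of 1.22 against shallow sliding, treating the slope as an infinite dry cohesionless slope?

β = 34.4°

For an infinite dry cohesionless slope FS = tanφ/tanβ, so tanβ = tanφ / FS.
tanβ = tan39.9° / 1.22 = 0.8361 / 1.22 = 0.6854
β = arctan(0.6854) = 34.42°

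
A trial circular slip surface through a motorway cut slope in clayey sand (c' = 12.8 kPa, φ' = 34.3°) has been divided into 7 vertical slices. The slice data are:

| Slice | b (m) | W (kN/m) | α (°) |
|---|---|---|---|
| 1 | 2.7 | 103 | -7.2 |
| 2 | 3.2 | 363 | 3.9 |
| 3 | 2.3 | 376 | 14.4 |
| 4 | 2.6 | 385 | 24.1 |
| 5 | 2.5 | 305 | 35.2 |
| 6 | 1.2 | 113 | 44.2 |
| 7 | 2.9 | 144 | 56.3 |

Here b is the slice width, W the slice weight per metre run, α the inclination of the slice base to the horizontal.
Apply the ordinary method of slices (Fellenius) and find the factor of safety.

FS = 2.13

Ordinary method of slices: FS = Σ[c'·Δl_i + (W_i cosα_i)·tanφ'] / Σ W_i sinα_i, with Δl_i = b_i / cosα_i.
Slice 1: Δl = 2.7/cos(-7.2°) = 2.721 m; N'_1 = 103·cos(-7.2°) = 102.2; c'Δl = 34.83; W sinα = -12.9
Slice 2: Δl = 3.2/cos3.9° = 3.207 m; N'_2 = 363·cos3.9° = 362.2; c'Δl = 41.06; W sinα = 24.7
Slice 3: Δl = 2.3/cos14.4° = 2.375 m; N'_3 = 376·cos14.4° = 364.2; c'Δl = 30.39; W sinα = 93.5
Slice 4: Δl = 2.6/cos24.1° = 2.848 m; N'_4 = 385·cos24.1° = 351.4; c'Δl = 36.46; W sinα = 157.2
Slice 5: Δl = 2.5/cos35.2° = 3.059 m; N'_5 = 305·cos35.2° = 249.2; c'Δl = 39.16; W sinα = 175.8
Slice 6: Δl = 1.2/cos44.2° = 1.674 m; N'_6 = 113·cos44.2° = 81.0; c'Δl = 21.43; W sinα = 78.8
Slice 7: Δl = 2.9/cos56.3° = 5.227 m; N'_7 = 144·cos56.3° = 79.9; c'Δl = 66.90; W sinα = 119.8
Σc'Δl = 270.2 kN/m; ΣN' = 1590.1 kN/m; ΣW sinα = 636.9 kN/m
Resisting = 270.2 + 1590.1·tan34.3° = 270.2 + 1084.7 = 1354.9 kN/m
FS = 1354.9 / 636.9 = 2.127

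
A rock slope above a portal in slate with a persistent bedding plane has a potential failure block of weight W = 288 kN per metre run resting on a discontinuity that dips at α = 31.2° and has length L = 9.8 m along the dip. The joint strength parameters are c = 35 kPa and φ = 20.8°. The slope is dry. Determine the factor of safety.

Resolving the block weight along and normal to the plane and applying the Mohr–Coulomb strength on the joint:
N' = W cosα = 288·cos31.2° = 246.3 kN/m
Driving force T = W sinα = 288·sin31.2° = 149.2 kN/m
Resisting force R = c·L + N'·tanφ = 35·9.8 + 246.3·tan20.8° = 343.0 + 93.6 = 436.6 kN/m
FS = R / T = 436.6 / 149.2 = 2.926

FS = 2.93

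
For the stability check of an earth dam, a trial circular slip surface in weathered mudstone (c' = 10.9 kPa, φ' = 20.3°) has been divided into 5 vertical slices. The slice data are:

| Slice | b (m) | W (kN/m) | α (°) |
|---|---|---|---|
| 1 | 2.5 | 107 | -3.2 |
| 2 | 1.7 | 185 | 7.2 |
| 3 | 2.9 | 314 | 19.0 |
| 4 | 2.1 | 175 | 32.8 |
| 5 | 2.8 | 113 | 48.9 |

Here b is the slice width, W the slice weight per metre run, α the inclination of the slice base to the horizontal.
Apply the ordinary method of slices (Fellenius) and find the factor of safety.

FS = 1.51

Ordinary method of slices: FS = Σ[c'·Δl_i + (W_i cosα_i)·tanφ'] / Σ W_i sinα_i, with Δl_i = b_i / cosα_i.
Slice 1: Δl = 2.5/cos(-3.2°) = 2.504 m; N'_1 = 107·cos(-3.2°) = 106.8; c'Δl = 27.29; W sinα = -6.0
Slice 2: Δl = 1.7/cos7.2° = 1.714 m; N'_2 = 185·cos7.2° = 183.5; c'Δl = 18.68; W sinα = 23.2
Slice 3: Δl = 2.9/cos19.0° = 3.067 m; N'_3 = 314·cos19.0° = 296.9; c'Δl = 33.43; W sinα = 102.2
Slice 4: Δl = 2.1/cos32.8° = 2.498 m; N'_4 = 175·cos32.8° = 147.1; c'Δl = 27.23; W sinα = 94.8
Slice 5: Δl = 2.8/cos48.9° = 4.259 m; N'_5 = 113·cos48.9° = 74.3; c'Δl = 46.43; W sinα = 85.2
Σc'Δl = 153.1 kN/m; ΣN' = 808.6 kN/m; ΣW sinα = 299.4 kN/m
Resisting = 153.1 + 808.6·tan20.3° = 153.1 + 299.1 = 452.2 kN/m
FS = 452.2 / 299.4 = 1.510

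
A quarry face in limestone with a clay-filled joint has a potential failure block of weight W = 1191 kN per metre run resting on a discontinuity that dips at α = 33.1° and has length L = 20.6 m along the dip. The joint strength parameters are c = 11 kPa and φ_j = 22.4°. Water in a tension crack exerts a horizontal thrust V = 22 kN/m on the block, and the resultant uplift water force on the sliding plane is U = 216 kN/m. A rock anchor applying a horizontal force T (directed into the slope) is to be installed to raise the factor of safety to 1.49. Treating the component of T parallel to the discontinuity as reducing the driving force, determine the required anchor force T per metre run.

T = 307 kN/m

Resolving forces along and normal to the sliding plane, with the horizontal anchor force T adding T·sinα to the effective normal force and T·cosα acting up the plane against the driving force:
FS = [cL + (W cosα − U − V sinα + T sinα) tanφ_j] / [W sinα + V cosα − T cosα]
Without the anchor: N' = 769.7 kN/m, driving T_d = 668.8 kN/m, resisting R = 11·20.6 + 769.7·tan22.4° = 543.9 kN/m, FS = 0.81.
Setting FS = 1.49 and solving for T:
1.49·(668.8 − T cos33.1°) = 543.9 + T sin33.1°·tan22.4°
T·(sin33.1°·tan22.4° + 1.49·cos33.1°) = 1.49·668.8 − 543.9
T·(0.5461·0.4122 + 1.49·0.8377) = 996.6 − 543.9 = 452.7
T·1.4733 = 452.7
T = 307.3 kN/m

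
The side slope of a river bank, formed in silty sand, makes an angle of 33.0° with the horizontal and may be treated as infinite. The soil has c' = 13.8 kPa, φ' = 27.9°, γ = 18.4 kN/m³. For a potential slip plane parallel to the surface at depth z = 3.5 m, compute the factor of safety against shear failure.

FS = 1.28

For an infinite slope with a slip plane parallel to the surface (no pore pressure): FS = [c' + γz cos²β tanφ'] / [γz sinβ cosβ].
γz = 18.4·3.5 = 64.40 kN/m²
Numerator = 13.8 + 64.40·cos²33.0°·tan27.9° = 13.8 + 64.40·0.7034·0.5295 = 37.783 kPa
Denominator = 64.40·sin33.0°·cos33.0° = 64.40·0.5446·0.8387 = 29.416 kPa
FS = 37.783 / 29.416 = 1.284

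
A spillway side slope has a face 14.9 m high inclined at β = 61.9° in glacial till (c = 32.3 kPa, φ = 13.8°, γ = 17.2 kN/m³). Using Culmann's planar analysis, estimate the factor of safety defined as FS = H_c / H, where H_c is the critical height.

H_c = (4c/γ) · sinβ cosφ / [1 − cos(β − φ)]
    = (4·32.3/17.2) · sin61.9°·cos13.8° / [1 − cos48.1°]
    = 7.512 · 0.8567 / 0.3322 = 19.37 m
FS = H_c / H = 19.37 / 14.9 = 1.300

FS = 1.30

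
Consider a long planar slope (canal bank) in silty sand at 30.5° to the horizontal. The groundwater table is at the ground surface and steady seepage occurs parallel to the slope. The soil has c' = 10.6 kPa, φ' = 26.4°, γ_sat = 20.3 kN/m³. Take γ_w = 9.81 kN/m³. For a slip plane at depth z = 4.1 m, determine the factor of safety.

With seepage parallel to the slope and the water table at the surface, the effective normal stress on the slip plane uses the buoyant unit weight γ' = γ_sat − γ_w while the driving shear stress uses γ_sat:
FS = [c' + γ' z cos²β tanφ'] / [γ_sat z sinβ cosβ]
γ' = 20.3 − 9.81 = 10.49 kN/m³
Numerator = 10.6 + 10.49·4.1·cos²30.5°·tan26.4° = 10.6 + 10.49·4.1·0.7424·0.4964 = 26.450 kPa
Denominator = 20.3·4.1·sin30.5°·cos30.5° = 20.3·4.1·0.5075·0.8616 = 36.397 kPa
FS = 26.450 / 36.397 = 0.727

FS = 0.73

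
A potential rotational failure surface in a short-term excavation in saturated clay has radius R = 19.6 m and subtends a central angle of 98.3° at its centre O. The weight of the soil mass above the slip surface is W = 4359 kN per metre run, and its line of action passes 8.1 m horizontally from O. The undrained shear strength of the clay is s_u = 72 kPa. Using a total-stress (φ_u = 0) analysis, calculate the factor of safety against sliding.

FS = 1.34

Taking moments about the centre O, the resisting moment is provided by the undrained shear strength acting along the arc:
Arc length L_a = R·θ = 19.6·(98.3°·π/180) = 19.6·1.7157 = 33.63 m
M_R = s_u·L_a·R = 72·33.63·19.6 = 47454.3 kN·m/m
M_D = W·d = 4359·8.1 = 35307.9 kN·m/m
FS = M_R / M_D = 47454.3 / 35307.9 = 1.344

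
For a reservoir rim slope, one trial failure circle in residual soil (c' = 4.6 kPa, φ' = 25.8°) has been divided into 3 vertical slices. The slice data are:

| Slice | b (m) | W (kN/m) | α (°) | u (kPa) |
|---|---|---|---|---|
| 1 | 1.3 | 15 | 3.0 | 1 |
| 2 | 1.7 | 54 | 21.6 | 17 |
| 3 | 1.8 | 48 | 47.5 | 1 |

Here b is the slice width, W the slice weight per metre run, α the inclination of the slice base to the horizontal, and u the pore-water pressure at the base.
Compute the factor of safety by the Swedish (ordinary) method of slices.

Ordinary method of slices: FS = Σ[c'·Δl_i + (W_i cosα_i − u_i·Δl_i)·tanφ'] / Σ W_i sinα_i, with Δl_i = b_i / cosα_i.
Slice 1: Δl = 1.3/cos3.0° = 1.302 m; N'_1 = 15·cos3.0° − 1·1.302 = 13.7; c'Δl = 5.99; W sinα = 0.8
Slice 2: Δl = 1.7/cos21.6° = 1.828 m; N'_2 = 54·cos21.6° − 17·1.828 = 19.1; c'Δl = 8.41; W sinα = 19.9
Slice 3: Δl = 1.8/cos47.5° = 2.664 m; N'_3 = 48·cos47.5° − 1·2.664 = 29.8; c'Δl = 12.26; W sinα = 35.4
Σc'Δl = 26.7 kN/m; ΣN' = 62.6 kN/m; ΣW sinα = 56.1 kN/m
Resisting = 26.7 + 62.6·tan25.8° = 26.7 + 30.2 = 56.9 kN/m
FS = 56.9 / 56.1 = 1.015

FS = 1.02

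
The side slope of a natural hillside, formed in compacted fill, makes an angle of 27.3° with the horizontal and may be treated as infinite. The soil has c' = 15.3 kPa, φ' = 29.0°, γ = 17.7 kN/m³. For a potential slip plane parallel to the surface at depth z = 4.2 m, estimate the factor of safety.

FS = 1.58

For an infinite slope with a slip plane parallel to the surface (no pore pressure): FS = [c' + γz cos²β tanφ'] / [γz sinβ cosβ].
γz = 17.7·4.2 = 74.34 kN/m²
Numerator = 15.3 + 74.34·cos²27.3°·tan29.0° = 15.3 + 74.34·0.7896·0.5543 = 47.839 kPa
Denominator = 74.34·sin27.3°·cos27.3° = 74.34·0.4586·0.8886 = 30.298 kPa
FS = 47.839 / 30.298 = 1.579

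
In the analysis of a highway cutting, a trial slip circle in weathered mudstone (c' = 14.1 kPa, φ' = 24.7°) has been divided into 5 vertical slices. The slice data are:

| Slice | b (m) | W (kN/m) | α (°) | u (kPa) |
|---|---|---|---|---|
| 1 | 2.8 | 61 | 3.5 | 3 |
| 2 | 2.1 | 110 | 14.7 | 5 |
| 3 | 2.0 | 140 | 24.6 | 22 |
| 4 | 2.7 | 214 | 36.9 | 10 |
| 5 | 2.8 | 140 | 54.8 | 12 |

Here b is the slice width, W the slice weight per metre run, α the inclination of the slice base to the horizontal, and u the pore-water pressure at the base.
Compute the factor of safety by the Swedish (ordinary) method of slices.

FS = 1.19

Ordinary method of slices: FS = Σ[c'·Δl_i + (W_i cosα_i − u_i·Δl_i)·tanφ'] / Σ W_i sinα_i, with Δl_i = b_i / cosα_i.
Slice 1: Δl = 2.8/cos3.5° = 2.805 m; N'_1 = 61·cos3.5° − 3·2.805 = 52.5; c'Δl = 39.55; W sinα = 3.7
Slice 2: Δl = 2.1/cos14.7° = 2.171 m; N'_2 = 110·cos14.7° − 5·2.171 = 95.5; c'Δl = 30.61; W sinα = 27.9
Slice 3: Δl = 2.0/cos24.6° = 2.200 m; N'_3 = 140·cos24.6° − 22·2.200 = 78.9; c'Δl = 31.02; W sinα = 58.3
Slice 4: Δl = 2.7/cos36.9° = 3.376 m; N'_4 = 214·cos36.9° − 10·3.376 = 137.4; c'Δl = 47.61; W sinα = 128.5
Slice 5: Δl = 2.8/cos54.8° = 4.857 m; N'_5 = 140·cos54.8° − 12·4.857 = 22.4; c'Δl = 68.49; W sinα = 114.4
Σc'Δl = 217.3 kN/m; ΣN' = 386.7 kN/m; ΣW sinα = 332.8 kN/m
Resisting = 217.3 + 386.7·tan24.7° = 217.3 + 177.9 = 395.1 kN/m
FS = 395.1 / 332.8 = 1.187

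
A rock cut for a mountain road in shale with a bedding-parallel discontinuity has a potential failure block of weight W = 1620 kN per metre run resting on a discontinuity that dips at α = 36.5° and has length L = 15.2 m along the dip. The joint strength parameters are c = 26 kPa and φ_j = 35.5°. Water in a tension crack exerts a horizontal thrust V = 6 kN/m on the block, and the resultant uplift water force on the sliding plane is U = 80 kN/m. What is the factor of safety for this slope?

Resolving the block weight along and normal to the plane and applying the Mohr–Coulomb strength on the joint:
N' = W cosα − U − V sinα = 1620·cos36.5° − 80 − 6·sin36.5° = 1218.7 kN/m
Driving force T = W sinα + V cosα = 1620·sin36.5° + 6·cos36.5° = 968.4 kN/m
Resisting force R = c·L + N'·tanφ_j = 26·15.2 + 1218.7·tan35.5° = 395.2 + 869.3 = 1264.5 kN/m
FS = R / T = 1264.5 / 968.4 = 1.306

FS = 1.31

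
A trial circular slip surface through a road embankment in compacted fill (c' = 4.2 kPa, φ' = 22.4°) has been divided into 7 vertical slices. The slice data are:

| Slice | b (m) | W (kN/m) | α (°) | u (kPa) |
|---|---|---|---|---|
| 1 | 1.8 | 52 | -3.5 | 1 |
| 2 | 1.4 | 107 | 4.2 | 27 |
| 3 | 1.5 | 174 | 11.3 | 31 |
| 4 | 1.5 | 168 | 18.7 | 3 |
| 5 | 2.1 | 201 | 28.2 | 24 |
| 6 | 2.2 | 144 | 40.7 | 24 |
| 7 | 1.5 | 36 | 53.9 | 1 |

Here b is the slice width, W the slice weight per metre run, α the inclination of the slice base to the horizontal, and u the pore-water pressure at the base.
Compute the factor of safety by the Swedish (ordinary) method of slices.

Ordinary method of slices: FS = Σ[c'·Δl_i + (W_i cosα_i − u_i·Δl_i)·tanφ'] / Σ W_i sinα_i, with Δl_i = b_i / cosα_i.
Slice 1: Δl = 1.8/cos(-3.5°) = 1.803 m; N'_1 = 52·cos(-3.5°) − 1·1.803 = 50.1; c'Δl = 7.57; W sinα = -3.2
Slice 2: Δl = 1.4/cos4.2° = 1.404 m; N'_2 = 107·cos4.2° − 27·1.404 = 68.8; c'Δl = 5.90; W sinα = 7.8
Slice 3: Δl = 1.5/cos11.3° = 1.530 m; N'_3 = 174·cos11.3° − 31·1.530 = 123.2; c'Δl = 6.42; W sinα = 34.1
Slice 4: Δl = 1.5/cos18.7° = 1.584 m; N'_4 = 168·cos18.7° − 3·1.584 = 154.4; c'Δl = 6.65; W sinα = 53.9
Slice 5: Δl = 2.1/cos28.2° = 2.383 m; N'_5 = 201·cos28.2° − 24·2.383 = 120.0; c'Δl = 10.01; W sinα = 95.0
Slice 6: Δl = 2.2/cos40.7° = 2.902 m; N'_6 = 144·cos40.7° − 24·2.902 = 39.5; c'Δl = 12.19; W sinα = 93.9
Slice 7: Δl = 1.5/cos53.9° = 2.546 m; N'_7 = 36·cos53.9° − 1·2.546 = 18.7; c'Δl = 10.69; W sinα = 29.1
Σc'Δl = 59.4 kN/m; ΣN' = 574.6 kN/m; ΣW sinα = 310.6 kN/m
Resisting = 59.4 + 574.6·tan22.4° = 59.4 + 236.9 = 296.3 kN/m
FS = 296.3 / 310.6 = 0.954

FS = 0.95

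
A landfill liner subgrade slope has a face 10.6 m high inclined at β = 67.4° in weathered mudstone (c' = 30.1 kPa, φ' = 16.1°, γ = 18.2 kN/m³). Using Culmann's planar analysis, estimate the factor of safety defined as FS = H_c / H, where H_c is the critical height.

FS = 1.48

H_c = (4c'/γ) · sinβ cosφ' / [1 − cos(β − φ')]
    = (4·30.1/18.2) · sin67.4°·cos16.1° / [1 − cos51.3°]
    = 6.615 · 0.8870 / 0.3748 = 15.66 m
FS = H_c / H = 15.66 / 10.6 = 1.477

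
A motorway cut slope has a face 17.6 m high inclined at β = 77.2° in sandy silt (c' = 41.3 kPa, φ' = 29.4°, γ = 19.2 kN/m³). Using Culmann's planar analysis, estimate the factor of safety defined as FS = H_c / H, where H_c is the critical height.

FS = 1.27

H_c = (4c'/γ) · sinβ cosφ' / [1 − cos(β − φ')]
    = (4·41.3/19.2) · sin77.2°·cos29.4° / [1 − cos47.8°]
    = 8.604 · 0.8496 / 0.3283 = 22.27 m
FS = H_c / H = 22.27 / 17.6 = 1.265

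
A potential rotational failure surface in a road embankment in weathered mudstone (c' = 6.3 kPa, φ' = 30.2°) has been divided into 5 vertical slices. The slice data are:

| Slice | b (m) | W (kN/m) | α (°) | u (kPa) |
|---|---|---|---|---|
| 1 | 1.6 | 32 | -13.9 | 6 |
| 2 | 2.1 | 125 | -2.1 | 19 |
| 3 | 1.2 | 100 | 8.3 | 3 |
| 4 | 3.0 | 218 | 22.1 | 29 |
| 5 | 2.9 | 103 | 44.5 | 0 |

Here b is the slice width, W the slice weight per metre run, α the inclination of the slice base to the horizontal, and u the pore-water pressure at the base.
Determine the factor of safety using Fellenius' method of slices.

Ordinary method of slices: FS = Σ[c'·Δl_i + (W_i cosα_i − u_i·Δl_i)·tanφ'] / Σ W_i sinα_i, with Δl_i = b_i / cosα_i.
Slice 1: Δl = 1.6/cos(-13.9°) = 1.648 m; N'_1 = 32·cos(-13.9°) − 6·1.648 = 21.2; c'Δl = 10.38; W sinα = -7.7
Slice 2: Δl = 2.1/cos(-2.1°) = 2.101 m; N'_2 = 125·cos(-2.1°) − 19·2.101 = 85.0; c'Δl = 13.24; W sinα = -4.6
Slice 3: Δl = 1.2/cos8.3° = 1.213 m; N'_3 = 100·cos8.3° − 3·1.213 = 95.3; c'Δl = 7.64; W sinα = 14.4
Slice 4: Δl = 3.0/cos22.1° = 3.238 m; N'_4 = 218·cos22.1° − 29·3.238 = 108.1; c'Δl = 20.40; W sinα = 82.0
Slice 5: Δl = 2.9/cos44.5° = 4.066 m; N'_5 = 103·cos44.5° − 0·4.066 = 73.5; c'Δl = 25.62; W sinα = 72.2
Σc'Δl = 77.3 kN/m; ΣN' = 383.0 kN/m; ΣW sinα = 156.4 kN/m
Resisting = 77.3 + 383.0·tan30.2° = 77.3 + 222.9 = 300.2 kN/m
FS = 300.2 / 156.4 = 1.920

FS = 1.92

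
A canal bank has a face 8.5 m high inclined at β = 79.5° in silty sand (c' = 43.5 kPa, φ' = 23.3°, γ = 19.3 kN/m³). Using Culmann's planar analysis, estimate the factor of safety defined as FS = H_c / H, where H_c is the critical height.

FS = 2.16

H_c = (4c'/γ) · sinβ cosφ' / [1 − cos(β − φ')]
    = (4·43.5/19.3) · sin79.5°·cos23.3° / [1 − cos56.2°]
    = 9.016 · 0.9031 / 0.4437 = 18.35 m
FS = H_c / H = 18.35 / 8.5 = 2.159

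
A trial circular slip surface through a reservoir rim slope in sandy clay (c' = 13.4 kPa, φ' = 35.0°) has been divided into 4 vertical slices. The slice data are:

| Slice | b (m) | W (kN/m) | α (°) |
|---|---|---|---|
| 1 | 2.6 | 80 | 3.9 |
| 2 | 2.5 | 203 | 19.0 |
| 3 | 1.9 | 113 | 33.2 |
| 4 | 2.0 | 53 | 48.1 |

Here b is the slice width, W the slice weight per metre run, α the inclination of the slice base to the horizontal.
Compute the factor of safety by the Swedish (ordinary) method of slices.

Ordinary method of slices: FS = Σ[c'·Δl_i + (W_i cosα_i)·tanφ'] / Σ W_i sinα_i, with Δl_i = b_i / cosα_i.
Slice 1: Δl = 2.6/cos3.9° = 2.606 m; N'_1 = 80·cos3.9° = 79.8; c'Δl = 34.92; W sinα = 5.4
Slice 2: Δl = 2.5/cos19.0° = 2.644 m; N'_2 = 203·cos19.0° = 191.9; c'Δl = 35.43; W sinα = 66.1
Slice 3: Δl = 1.9/cos33.2° = 2.271 m; N'_3 = 113·cos33.2° = 94.6; c'Δl = 30.43; W sinα = 61.9
Slice 4: Δl = 2.0/cos48.1° = 2.995 m; N'_4 = 53·cos48.1° = 35.4; c'Δl = 40.13; W sinα = 39.4
Σc'Δl = 140.9 kN/m; ΣN' = 401.7 kN/m; ΣW sinα = 172.9 kN/m
Resisting = 140.9 + 401.7·tan35.0° = 140.9 + 281.3 = 422.2 kN/m
FS = 422.2 / 172.9 = 2.442

FS = 2.44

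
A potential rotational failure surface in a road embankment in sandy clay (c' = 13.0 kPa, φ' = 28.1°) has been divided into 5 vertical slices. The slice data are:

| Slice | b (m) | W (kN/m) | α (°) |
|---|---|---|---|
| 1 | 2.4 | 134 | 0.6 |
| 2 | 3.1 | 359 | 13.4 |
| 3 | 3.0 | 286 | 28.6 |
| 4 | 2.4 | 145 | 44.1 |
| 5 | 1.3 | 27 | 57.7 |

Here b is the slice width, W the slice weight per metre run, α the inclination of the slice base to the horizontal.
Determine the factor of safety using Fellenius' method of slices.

Ordinary method of slices: FS = Σ[c'·Δl_i + (W_i cosα_i)·tanφ'] / Σ W_i sinα_i, with Δl_i = b_i / cosα_i.
Slice 1: Δl = 2.4/cos0.6° = 2.400 m; N'_1 = 134·cos0.6° = 134.0; c'Δl = 31.20; W sinα = 1.4
Slice 2: Δl = 3.1/cos13.4° = 3.187 m; N'_2 = 359·cos13.4° = 349.2; c'Δl = 41.43; W sinα = 83.2
Slice 3: Δl = 3.0/cos28.6° = 3.417 m; N'_3 = 286·cos28.6° = 251.1; c'Δl = 44.42; W sinα = 136.9
Slice 4: Δl = 2.4/cos44.1° = 3.342 m; N'_4 = 145·cos44.1° = 104.1; c'Δl = 43.45; W sinα = 100.9
Slice 5: Δl = 1.3/cos57.7° = 2.433 m; N'_5 = 27·cos57.7° = 14.4; c'Δl = 31.63; W sinα = 22.8
Σc'Δl = 192.1 kN/m; ΣN' = 852.9 kN/m; ΣW sinα = 345.2 kN/m
Resisting = 192.1 + 852.9·tan28.1° = 192.1 + 455.4 = 647.5 kN/m
FS = 647.5 / 345.2 = 1.876

FS = 1.88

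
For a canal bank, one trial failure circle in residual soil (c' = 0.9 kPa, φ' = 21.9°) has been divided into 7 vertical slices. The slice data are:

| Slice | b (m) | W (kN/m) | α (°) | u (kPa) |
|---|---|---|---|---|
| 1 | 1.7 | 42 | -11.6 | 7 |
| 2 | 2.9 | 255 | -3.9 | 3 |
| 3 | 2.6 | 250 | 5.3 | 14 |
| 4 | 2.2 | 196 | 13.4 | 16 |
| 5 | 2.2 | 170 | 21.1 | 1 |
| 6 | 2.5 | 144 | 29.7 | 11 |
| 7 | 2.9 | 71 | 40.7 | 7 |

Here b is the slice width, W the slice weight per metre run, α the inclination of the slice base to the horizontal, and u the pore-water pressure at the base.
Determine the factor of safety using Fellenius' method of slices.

Ordinary method of slices: FS = Σ[c'·Δl_i + (W_i cosα_i − u_i·Δl_i)·tanφ'] / Σ W_i sinα_i, with Δl_i = b_i / cosα_i.
Slice 1: Δl = 1.7/cos(-11.6°) = 1.735 m; N'_1 = 42·cos(-11.6°) − 7·1.735 = 29.0; c'Δl = 1.56; W sinα = -8.4
Slice 2: Δl = 2.9/cos(-3.9°) = 2.907 m; N'_2 = 255·cos(-3.9°) − 3·2.907 = 245.7; c'Δl = 2.62; W sinα = -17.3
Slice 3: Δl = 2.6/cos5.3° = 2.611 m; N'_3 = 250·cos5.3° − 14·2.611 = 212.4; c'Δl = 2.35; W sinα = 23.1
Slice 4: Δl = 2.2/cos13.4° = 2.262 m; N'_4 = 196·cos13.4° − 16·2.262 = 154.5; c'Δl = 2.04; W sinα = 45.4
Slice 5: Δl = 2.2/cos21.1° = 2.358 m; N'_5 = 170·cos21.1° − 1·2.358 = 156.2; c'Δl = 2.12; W sinα = 61.2
Slice 6: Δl = 2.5/cos29.7° = 2.878 m; N'_6 = 144·cos29.7° − 11·2.878 = 93.4; c'Δl = 2.59; W sinα = 71.3
Slice 7: Δl = 2.9/cos40.7° = 3.825 m; N'_7 = 71·cos40.7° − 7·3.825 = 27.1; c'Δl = 3.44; W sinα = 46.3
Σc'Δl = 16.7 kN/m; ΣN' = 918.3 kN/m; ΣW sinα = 221.6 kN/m
Resisting = 16.7 + 918.3·tan21.9° = 16.7 + 369.1 = 385.9 kN/m
FS = 385.9 / 221.6 = 1.741

FS = 1.74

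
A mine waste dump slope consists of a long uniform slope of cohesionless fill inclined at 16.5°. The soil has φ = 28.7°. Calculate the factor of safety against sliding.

FS = 1.85

For a dry cohesionless infinite slope the factor of safety is FS = tanφ / tanβ.
FS = tan28.7° / tan16.5° = 0.5475 / 0.2962 = 1.848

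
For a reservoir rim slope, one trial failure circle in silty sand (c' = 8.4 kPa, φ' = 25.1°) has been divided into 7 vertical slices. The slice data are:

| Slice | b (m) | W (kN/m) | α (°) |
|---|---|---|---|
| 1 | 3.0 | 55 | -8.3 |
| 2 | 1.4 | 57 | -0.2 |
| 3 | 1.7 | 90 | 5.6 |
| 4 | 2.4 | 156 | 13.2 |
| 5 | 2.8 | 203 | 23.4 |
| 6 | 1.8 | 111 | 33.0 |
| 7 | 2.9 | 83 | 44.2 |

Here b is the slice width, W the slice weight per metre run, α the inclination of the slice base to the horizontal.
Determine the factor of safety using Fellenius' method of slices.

Ordinary method of slices: FS = Σ[c'·Δl_i + (W_i cosα_i)·tanφ'] / Σ W_i sinα_i, with Δl_i = b_i / cosα_i.
Slice 1: Δl = 3.0/cos(-8.3°) = 3.032 m; N'_1 = 55·cos(-8.3°) = 54.4; c'Δl = 25.47; W sinα = -7.9
Slice 2: Δl = 1.4/cos(-0.2°) = 1.400 m; N'_2 = 57·cos(-0.2°) = 57.0; c'Δl = 11.76; W sinα = -0.2
Slice 3: Δl = 1.7/cos5.6° = 1.708 m; N'_3 = 90·cos5.6° = 89.6; c'Δl = 14.35; W sinα = 8.8
Slice 4: Δl = 2.4/cos13.2° = 2.465 m; N'_4 = 156·cos13.2° = 151.9; c'Δl = 20.71; W sinα = 35.6
Slice 5: Δl = 2.8/cos23.4° = 3.051 m; N'_5 = 203·cos23.4° = 186.3; c'Δl = 25.63; W sinα = 80.6
Slice 6: Δl = 1.8/cos33.0° = 2.146 m; N'_6 = 111·cos33.0° = 93.1; c'Δl = 18.03; W sinα = 60.5
Slice 7: Δl = 2.9/cos44.2° = 4.045 m; N'_7 = 83·cos44.2° = 59.5; c'Δl = 33.98; W sinα = 57.9
Σc'Δl = 149.9 kN/m; ΣN' = 691.8 kN/m; ΣW sinα = 235.2 kN/m
Resisting = 149.9 + 691.8·tan25.1° = 149.9 + 324.0 = 474.0 kN/m
FS = 474.0 / 235.2 = 2.015

FS = 2.02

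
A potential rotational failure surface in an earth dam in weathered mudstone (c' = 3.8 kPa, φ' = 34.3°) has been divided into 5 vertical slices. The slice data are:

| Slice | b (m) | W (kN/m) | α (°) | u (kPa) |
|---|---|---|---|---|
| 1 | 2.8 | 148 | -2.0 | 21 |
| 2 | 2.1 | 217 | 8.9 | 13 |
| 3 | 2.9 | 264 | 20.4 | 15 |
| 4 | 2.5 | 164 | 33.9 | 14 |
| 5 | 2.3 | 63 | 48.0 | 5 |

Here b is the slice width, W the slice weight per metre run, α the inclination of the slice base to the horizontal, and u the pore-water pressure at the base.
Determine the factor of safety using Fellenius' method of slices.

Ordinary method of slices: FS = Σ[c'·Δl_i + (W_i cosα_i − u_i·Δl_i)·tanφ'] / Σ W_i sinα_i, with Δl_i = b_i / cosα_i.
Slice 1: Δl = 2.8/cos(-2.0°) = 2.802 m; N'_1 = 148·cos(-2.0°) − 21·2.802 = 89.1; c'Δl = 10.65; W sinα = -5.2
Slice 2: Δl = 2.1/cos8.9° = 2.126 m; N'_2 = 217·cos8.9° − 13·2.126 = 186.8; c'Δl = 8.08; W sinα = 33.6
Slice 3: Δl = 2.9/cos20.4° = 3.094 m; N'_3 = 264·cos20.4° − 15·3.094 = 201.0; c'Δl = 11.76; W sinα = 92.0
Slice 4: Δl = 2.5/cos33.9° = 3.012 m; N'_4 = 164·cos33.9° − 14·3.012 = 94.0; c'Δl = 11.45; W sinα = 91.5
Slice 5: Δl = 2.3/cos48.0° = 3.437 m; N'_5 = 63·cos48.0° − 5·3.437 = 25.0; c'Δl = 13.06; W sinα = 46.8
Σc'Δl = 55.0 kN/m; ΣN' = 595.8 kN/m; ΣW sinα = 258.7 kN/m
Resisting = 55.0 + 595.8·tan34.3° = 55.0 + 406.4 = 461.4 kN/m
FS = 461.4 / 258.7 = 1.783

FS = 1.78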